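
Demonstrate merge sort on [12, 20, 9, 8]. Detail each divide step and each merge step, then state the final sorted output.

Merge sort trace:

Split: [12, 20, 9, 8] -> [12, 20] and [9, 8]
  Split: [12, 20] -> [12] and [20]
  Merge: [12] + [20] -> [12, 20]
  Split: [9, 8] -> [9] and [8]
  Merge: [9] + [8] -> [8, 9]
Merge: [12, 20] + [8, 9] -> [8, 9, 12, 20]

Final sorted array: [8, 9, 12, 20]

The merge sort proceeds by recursively splitting the array and merging sorted halves.
After all merges, the sorted array is [8, 9, 12, 20].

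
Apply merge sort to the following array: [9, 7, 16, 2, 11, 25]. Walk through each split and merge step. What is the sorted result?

Merge sort trace:

Split: [9, 7, 16, 2, 11, 25] -> [9, 7, 16] and [2, 11, 25]
  Split: [9, 7, 16] -> [9] and [7, 16]
    Split: [7, 16] -> [7] and [16]
    Merge: [7] + [16] -> [7, 16]
  Merge: [9] + [7, 16] -> [7, 9, 16]
  Split: [2, 11, 25] -> [2] and [11, 25]
    Split: [11, 25] -> [11] and [25]
    Merge: [11] + [25] -> [11, 25]
  Merge: [2] + [11, 25] -> [2, 11, 25]
Merge: [7, 9, 16] + [2, 11, 25] -> [2, 7, 9, 11, 16, 25]

Final sorted array: [2, 7, 9, 11, 16, 25]

The merge sort proceeds by recursively splitting the array and merging sorted halves.
After all merges, the sorted array is [2, 7, 9, 11, 16, 25].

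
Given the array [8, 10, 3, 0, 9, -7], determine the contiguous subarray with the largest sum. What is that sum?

Using Kadane's algorithm on [8, 10, 3, 0, 9, -7]:

Scanning through the array:
Position 1 (value 10): max_ending_here = 18, max_so_far = 18
Position 2 (value 3): max_ending_here = 21, max_so_far = 21
Position 3 (value 0): max_ending_here = 21, max_so_far = 21
Position 4 (value 9): max_ending_here = 30, max_so_far = 30
Position 5 (value -7): max_ending_here = 23, max_so_far = 30

Maximum subarray: [8, 10, 3, 0, 9]
Maximum sum: 30

The maximum subarray is [8, 10, 3, 0, 9] with sum 30. This subarray runs from index 0 to index 4.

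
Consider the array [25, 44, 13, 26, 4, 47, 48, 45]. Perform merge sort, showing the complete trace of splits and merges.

Merge sort trace:

Split: [25, 44, 13, 26, 4, 47, 48, 45] -> [25, 44, 13, 26] and [4, 47, 48, 45]
  Split: [25, 44, 13, 26] -> [25, 44] and [13, 26]
    Split: [25, 44] -> [25] and [44]
    Merge: [25] + [44] -> [25, 44]
    Split: [13, 26] -> [13] and [26]
    Merge: [13] + [26] -> [13, 26]
  Merge: [25, 44] + [13, 26] -> [13, 25, 26, 44]
  Split: [4, 47, 48, 45] -> [4, 47] and [48, 45]
    Split: [4, 47] -> [4] and [47]
    Merge: [4] + [47] -> [4, 47]
    Split: [48, 45] -> [48] and [45]
    Merge: [48] + [45] -> [45, 48]
  Merge: [4, 47] + [45, 48] -> [4, 45, 47, 48]
Merge: [13, 25, 26, 44] + [4, 45, 47, 48] -> [4, 13, 25, 26, 44, 45, 47, 48]

Final sorted array: [4, 13, 25, 26, 44, 45, 47, 48]

The merge sort proceeds by recursively splitting the array and merging sorted halves.
After all merges, the sorted array is [4, 13, 25, 26, 44, 45, 47, 48].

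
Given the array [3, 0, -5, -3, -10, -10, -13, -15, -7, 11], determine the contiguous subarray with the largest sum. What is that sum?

Using Kadane's algorithm on [3, 0, -5, -3, -10, -10, -13, -15, -7, 11]:

Scanning through the array:
Position 1 (value 0): max_ending_here = 3, max_so_far = 3
Position 2 (value -5): max_ending_here = -2, max_so_far = 3
Position 3 (value -3): max_ending_here = -3, max_so_far = 3
Position 4 (value -10): max_ending_here = -10, max_so_far = 3
Position 5 (value -10): max_ending_here = -10, max_so_far = 3
Position 6 (value -13): max_ending_here = -13, max_so_far = 3
Position 7 (value -15): max_ending_here = -15, max_so_far = 3
Position 8 (value -7): max_ending_here = -7, max_so_far = 3
Position 9 (value 11): max_ending_here = 11, max_so_far = 11

Maximum subarray: [11]
Maximum sum: 11

The maximum subarray is [11] with sum 11. This subarray runs from index 9 to index 9.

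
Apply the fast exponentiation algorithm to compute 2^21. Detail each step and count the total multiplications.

Computing 2^21 by squaring (build up from 2^1; each line after the first costs one multiplication):

2^1 = 2
2^2 = (2^1)^2 = 2^2 = 4
2^4 = (2^2)^2 = 4^2 = 16
2^5 = 2 * 2^4 = 2 * 16 = 32
2^10 = (2^5)^2 = 32^2 = 1024
2^20 = (2^10)^2 = 1024^2 = 1048576
2^21 = 2 * 2^20 = 2 * 1048576 = 2097152

Result: 2097152
Multiplications needed: 6 (6 lines after 2^1)

2^21 = 2097152. Using exponentiation by squaring, this requires 6 multiplications. The key idea: if the exponent is even, square the half-power; if odd, multiply by the base once.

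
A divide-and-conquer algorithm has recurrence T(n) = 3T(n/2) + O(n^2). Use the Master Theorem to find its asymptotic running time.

Master Theorem for T(n) = 3T(n/2) + O(n^2):

a = 3, b = 2, c = 2
log_b(a) = log_2(3) = 1.5850

Case 3: c = 2 > log_2(3) = 1.5850
T(n) = O(n^2) = O(n^2)

For T(n) = 3T(n/2) + O(n^2): log_2(3) = 1.5850. This is Case 3 of the Master Theorem (c > log_b(a), work dominated by root), giving O(n^2).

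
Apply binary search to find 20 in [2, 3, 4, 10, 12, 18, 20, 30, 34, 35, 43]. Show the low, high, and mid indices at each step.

Binary search for 20 in [2, 3, 4, 10, 12, 18, 20, 30, 34, 35, 43]:

lo=0, hi=10, mid=5, arr[mid]=18 -> 18 < 20, search right half
lo=6, hi=10, mid=8, arr[mid]=34 -> 34 > 20, search left half
lo=6, hi=7, mid=6, arr[mid]=20 -> Found target at index 6!

Binary search finds 20 at index 6 after 3 comparisons. The search repeatedly halves the search space by comparing with the middle element.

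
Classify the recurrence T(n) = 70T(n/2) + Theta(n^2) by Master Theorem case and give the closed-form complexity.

Master Theorem for T(n) = 70T(n/2) + O(n^2):

a = 70, b = 2, c = 2
log_b(a) = log_2(70) = 6.1293

Case 1: c = 2 < log_2(70) = 6.1293
T(n) = O(n^(log_2 70))

For T(n) = 70T(n/2) + O(n^2): log_2(70) = 6.1293. This is Case 1 of the Master Theorem (c < log_b(a), work dominated by leaves), giving O(n^(log_2 70)).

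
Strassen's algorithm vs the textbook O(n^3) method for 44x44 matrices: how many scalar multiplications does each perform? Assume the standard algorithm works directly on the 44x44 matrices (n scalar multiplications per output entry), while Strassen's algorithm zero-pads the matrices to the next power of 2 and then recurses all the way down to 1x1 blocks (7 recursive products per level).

Matrix multiplication for 44x44 matrices:

Strassen's algorithm requires power-of-2 dimensions. Pad 44x44 to 64x64 (next power of 2).

Standard algorithm: 44^3 = 85184 multiplications
Strassen's algorithm: 7^(log2(64)) = 7^6 = 117649 multiplications
Difference: 85184 - 117649 = -32465 (Strassen uses MORE here due to padding overhead — for small or just-over-power-of-2 n, padding can outweigh the per-level savings)

Standard: 85184 multiplications (44^3). Strassen: 117649 multiplications (7^6, after padding to 64x64). Strassen reduces 8 recursive multiplications to 7 at each level.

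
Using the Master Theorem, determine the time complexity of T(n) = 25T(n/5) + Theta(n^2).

Master Theorem for T(n) = 25T(n/5) + O(n^2):

a = 25, b = 5, c = 2
log_b(a) = log_5(25) = 2.0000

Case 2: c = 2 = log_5(25) = 2.0000
T(n) = O(n^2 log n) = O(n^2 log n)

For T(n) = 25T(n/5) + O(n^2): log_5(25) = 2.0000. This is Case 2 of the Master Theorem (c = log_b(a), equal work at all levels), giving O(n^2 log n).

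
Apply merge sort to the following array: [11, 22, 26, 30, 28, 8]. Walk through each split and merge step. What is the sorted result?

Merge sort trace:

Split: [11, 22, 26, 30, 28, 8] -> [11, 22, 26] and [30, 28, 8]
  Split: [11, 22, 26] -> [11] and [22, 26]
    Split: [22, 26] -> [22] and [26]
    Merge: [22] + [26] -> [22, 26]
  Merge: [11] + [22, 26] -> [11, 22, 26]
  Split: [30, 28, 8] -> [30] and [28, 8]
    Split: [28, 8] -> [28] and [8]
    Merge: [28] + [8] -> [8, 28]
  Merge: [30] + [8, 28] -> [8, 28, 30]
Merge: [11, 22, 26] + [8, 28, 30] -> [8, 11, 22, 26, 28, 30]

Final sorted array: [8, 11, 22, 26, 28, 30]

The merge sort proceeds by recursively splitting the array and merging sorted halves.
After all merges, the sorted array is [8, 11, 22, 26, 28, 30].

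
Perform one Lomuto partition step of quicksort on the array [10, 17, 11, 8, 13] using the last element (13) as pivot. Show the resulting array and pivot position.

Lomuto partition with pivot = 13:

Initial array: [10, 17, 11, 8, 13]

arr[0]=10 <= 13: swap with position 0, array becomes [10, 17, 11, 8, 13]
arr[1]=17 > 13: no swap
arr[2]=11 <= 13: swap with position 1, array becomes [10, 11, 17, 8, 13]
arr[3]=8 <= 13: swap with position 2, array becomes [10, 11, 8, 17, 13]

Place pivot at position 3: [10, 11, 8, 13, 17]
Pivot position: 3

After partitioning with pivot 13, the array becomes [10, 11, 8, 13, 17]. The pivot is placed at index 3. All elements to the left of the pivot are <= 13, and all elements to the right are > 13.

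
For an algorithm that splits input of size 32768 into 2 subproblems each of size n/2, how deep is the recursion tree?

For divide and conquer with division factor 2:

Problem sizes at each level:
Level 0: 32768
Level 1: 16384
Level 2: 8192
Level 3: 4096
Level 4: 2048
Level 5: 1024
Level 6: 512
Level 7: 256
Level 8: 128
Level 9: 64
Level 10: 32
Level 11: 16
Level 12: 8
Level 13: 4
Level 14: 2
Level 15: 1

The root is level 0 and the size-1 base case is level 15 (the tree spans levels 0 through 15, i.e. 16 levels counting the root), so the depth is the number of divisions: log_2(32768) = 15

The recursion tree depth is log_2(32768) = 15. At each level, the problem size is divided by 2, so it takes 15 divisions to reduce to a base case of size 1. The algorithm makes 2 recursive calls at each level.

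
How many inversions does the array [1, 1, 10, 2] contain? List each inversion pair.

Finding inversions in [1, 1, 10, 2]:

(2, 3): arr[2]=10 > arr[3]=2

Total inversions: 1

The array has 1 inversion(s): (2,3). Each pair (i,j) satisfies i < j and arr[i] > arr[j].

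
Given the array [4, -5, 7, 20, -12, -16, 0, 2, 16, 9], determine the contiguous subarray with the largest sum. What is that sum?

Using Kadane's algorithm on [4, -5, 7, 20, -12, -16, 0, 2, 16, 9]:

Scanning through the array:
Position 1 (value -5): max_ending_here = -1, max_so_far = 4
Position 2 (value 7): max_ending_here = 7, max_so_far = 7
Position 3 (value 20): max_ending_here = 27, max_so_far = 27
Position 4 (value -12): max_ending_here = 15, max_so_far = 27
Position 5 (value -16): max_ending_here = -1, max_so_far = 27
Position 6 (value 0): max_ending_here = 0, max_so_far = 27
Position 7 (value 2): max_ending_here = 2, max_so_far = 27
Position 8 (value 16): max_ending_here = 18, max_so_far = 27
Position 9 (value 9): max_ending_here = 27, max_so_far = 27

Maximum subarray: [7, 20]
Maximum sum: 27

The maximum subarray is [7, 20] with sum 27. This subarray runs from index 2 to index 3.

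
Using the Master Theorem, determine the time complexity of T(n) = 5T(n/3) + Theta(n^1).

Master Theorem for T(n) = 5T(n/3) + O(n^1):

a = 5, b = 3, c = 1
log_b(a) = log_3(5) = 1.4650

Case 1: c = 1 < log_3(5) = 1.4650
T(n) = O(n^(log_3 5))

For T(n) = 5T(n/3) + O(n^1): log_3(5) = 1.4650. This is Case 1 of the Master Theorem (c < log_b(a), work dominated by leaves), giving O(n^(log_3 5)).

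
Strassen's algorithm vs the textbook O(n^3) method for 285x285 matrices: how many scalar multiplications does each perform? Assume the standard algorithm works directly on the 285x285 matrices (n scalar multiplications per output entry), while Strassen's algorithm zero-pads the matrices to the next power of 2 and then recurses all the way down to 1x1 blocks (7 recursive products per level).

Matrix multiplication for 285x285 matrices:

Strassen's algorithm requires power-of-2 dimensions. Pad 285x285 to 512x512 (next power of 2).

Standard algorithm: 285^3 = 23149125 multiplications
Strassen's algorithm: 7^(log2(512)) = 7^9 = 40353607 multiplications
Difference: 23149125 - 40353607 = -17204482 (Strassen uses MORE here due to padding overhead — for small or just-over-power-of-2 n, padding can outweigh the per-level savings)

Standard: 23149125 multiplications (285^3). Strassen: 40353607 multiplications (7^9, after padding to 512x512). Strassen reduces 8 recursive multiplications to 7 at each level.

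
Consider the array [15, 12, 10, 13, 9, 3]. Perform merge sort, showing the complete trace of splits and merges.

Merge sort trace:

Split: [15, 12, 10, 13, 9, 3] -> [15, 12, 10] and [13, 9, 3]
  Split: [15, 12, 10] -> [15] and [12, 10]
    Split: [12, 10] -> [12] and [10]
    Merge: [12] + [10] -> [10, 12]
  Merge: [15] + [10, 12] -> [10, 12, 15]
  Split: [13, 9, 3] -> [13] and [9, 3]
    Split: [9, 3] -> [9] and [3]
    Merge: [9] + [3] -> [3, 9]
  Merge: [13] + [3, 9] -> [3, 9, 13]
Merge: [10, 12, 15] + [3, 9, 13] -> [3, 9, 10, 12, 13, 15]

Final sorted array: [3, 9, 10, 12, 13, 15]

The merge sort proceeds by recursively splitting the array and merging sorted halves.
After all merges, the sorted array is [3, 9, 10, 12, 13, 15].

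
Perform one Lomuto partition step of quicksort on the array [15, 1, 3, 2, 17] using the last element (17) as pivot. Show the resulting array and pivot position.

Lomuto partition with pivot = 17:

Initial array: [15, 1, 3, 2, 17]

arr[0]=15 <= 17: swap with position 0, array becomes [15, 1, 3, 2, 17]
arr[1]=1 <= 17: swap with position 1, array becomes [15, 1, 3, 2, 17]
arr[2]=3 <= 17: swap with position 2, array becomes [15, 1, 3, 2, 17]
arr[3]=2 <= 17: swap with position 3, array becomes [15, 1, 3, 2, 17]

Place pivot at position 4: [15, 1, 3, 2, 17]
Pivot position: 4

After partitioning with pivot 17, the array becomes [15, 1, 3, 2, 17]. The pivot is placed at index 4. All elements to the left of the pivot are <= 17, and all elements to the right are > 17.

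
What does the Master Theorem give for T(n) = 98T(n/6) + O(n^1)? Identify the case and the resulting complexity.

Master Theorem for T(n) = 98T(n/6) + O(n^1):

a = 98, b = 6, c = 1
log_b(a) = log_6(98) = 2.5589

Case 1: c = 1 < log_6(98) = 2.5589
T(n) = O(n^(log_6 98))

For T(n) = 98T(n/6) + O(n^1): log_6(98) = 2.5589. This is Case 1 of the Master Theorem (c < log_b(a), work dominated by leaves), giving O(n^(log_6 98)).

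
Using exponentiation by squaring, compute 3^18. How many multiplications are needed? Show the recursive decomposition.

Computing 3^18 by squaring (build up from 3^1; each line after the first costs one multiplication):

3^1 = 3
3^2 = (3^1)^2 = 3^2 = 9
3^4 = (3^2)^2 = 9^2 = 81
3^8 = (3^4)^2 = 81^2 = 6561
3^9 = 3 * 3^8 = 3 * 6561 = 19683
3^18 = (3^9)^2 = 19683^2 = 387420489

Result: 387420489
Multiplications needed: 5 (5 lines after 3^1)

3^18 = 387420489. Using exponentiation by squaring, this requires 5 multiplications. The key idea: if the exponent is even, square the half-power; if odd, multiply by the base once.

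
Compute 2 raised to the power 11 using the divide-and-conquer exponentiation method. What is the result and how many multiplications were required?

Computing 2^11 by squaring (build up from 2^1; each line after the first costs one multiplication):

2^1 = 2
2^2 = (2^1)^2 = 2^2 = 4
2^4 = (2^2)^2 = 4^2 = 16
2^5 = 2 * 2^4 = 2 * 16 = 32
2^10 = (2^5)^2 = 32^2 = 1024
2^11 = 2 * 2^10 = 2 * 1024 = 2048

Result: 2048
Multiplications needed: 5 (5 lines after 2^1)

2^11 = 2048. Using exponentiation by squaring, this requires 5 multiplications. The key idea: if the exponent is even, square the half-power; if odd, multiply by the base once.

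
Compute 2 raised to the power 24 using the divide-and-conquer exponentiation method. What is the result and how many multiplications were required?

Computing 2^24 by squaring (build up from 2^1; each line after the first costs one multiplication):

2^1 = 2
2^2 = (2^1)^2 = 2^2 = 4
2^3 = 2 * 2^2 = 2 * 4 = 8
2^6 = (2^3)^2 = 8^2 = 64
2^12 = (2^6)^2 = 64^2 = 4096
2^24 = (2^12)^2 = 4096^2 = 16777216

Result: 16777216
Multiplications needed: 5 (5 lines after 2^1)

2^24 = 16777216. Using exponentiation by squaring, this requires 5 multiplications. The key idea: if the exponent is even, square the half-power; if odd, multiply by the base once.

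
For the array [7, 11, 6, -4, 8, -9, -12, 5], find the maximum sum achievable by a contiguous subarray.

Using Kadane's algorithm on [7, 11, 6, -4, 8, -9, -12, 5]:

Scanning through the array:
Position 1 (value 11): max_ending_here = 18, max_so_far = 18
Position 2 (value 6): max_ending_here = 24, max_so_far = 24
Position 3 (value -4): max_ending_here = 20, max_so_far = 24
Position 4 (value 8): max_ending_here = 28, max_so_far = 28
Position 5 (value -9): max_ending_here = 19, max_so_far = 28
Position 6 (value -12): max_ending_here = 7, max_so_far = 28
Position 7 (value 5): max_ending_here = 12, max_so_far = 28

Maximum subarray: [7, 11, 6, -4, 8]
Maximum sum: 28

The maximum subarray is [7, 11, 6, -4, 8] with sum 28. This subarray runs from index 0 to index 4.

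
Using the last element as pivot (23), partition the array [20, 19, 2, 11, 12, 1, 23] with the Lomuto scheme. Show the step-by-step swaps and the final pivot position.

Lomuto partition with pivot = 23:

Initial array: [20, 19, 2, 11, 12, 1, 23]

arr[0]=20 <= 23: swap with position 0, array becomes [20, 19, 2, 11, 12, 1, 23]
arr[1]=19 <= 23: swap with position 1, array becomes [20, 19, 2, 11, 12, 1, 23]
arr[2]=2 <= 23: swap with position 2, array becomes [20, 19, 2, 11, 12, 1, 23]
arr[3]=11 <= 23: swap with position 3, array becomes [20, 19, 2, 11, 12, 1, 23]
arr[4]=12 <= 23: swap with position 4, array becomes [20, 19, 2, 11, 12, 1, 23]
arr[5]=1 <= 23: swap with position 5, array becomes [20, 19, 2, 11, 12, 1, 23]

Place pivot at position 6: [20, 19, 2, 11, 12, 1, 23]
Pivot position: 6

After partitioning with pivot 23, the array becomes [20, 19, 2, 11, 12, 1, 23]. The pivot is placed at index 6. All elements to the left of the pivot are <= 23, and all elements to the right are > 23.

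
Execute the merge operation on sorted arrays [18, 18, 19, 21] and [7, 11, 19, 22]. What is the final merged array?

Merging process:

Compare 18 vs 7: take 7 from right. Merged: [7]
Compare 18 vs 11: take 11 from right. Merged: [7, 11]
Compare 18 vs 19: take 18 from left. Merged: [7, 11, 18]
Compare 18 vs 19: take 18 from left. Merged: [7, 11, 18, 18]
Compare 19 vs 19: take 19 from left. Merged: [7, 11, 18, 18, 19]
Compare 21 vs 19: take 19 from right. Merged: [7, 11, 18, 18, 19, 19]
Compare 21 vs 22: take 21 from left. Merged: [7, 11, 18, 18, 19, 19, 21]
Append remaining from right: [22]. Merged: [7, 11, 18, 18, 19, 19, 21, 22]

Final merged array: [7, 11, 18, 18, 19, 19, 21, 22]
Total comparisons: 7

The merged array is [7, 11, 18, 18, 19, 19, 21, 22], requiring 7 comparisons. The merge step runs in O(n) time where n is the total number of elements.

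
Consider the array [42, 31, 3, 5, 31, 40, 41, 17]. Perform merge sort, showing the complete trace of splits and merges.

Merge sort trace:

Split: [42, 31, 3, 5, 31, 40, 41, 17] -> [42, 31, 3, 5] and [31, 40, 41, 17]
  Split: [42, 31, 3, 5] -> [42, 31] and [3, 5]
    Split: [42, 31] -> [42] and [31]
    Merge: [42] + [31] -> [31, 42]
    Split: [3, 5] -> [3] and [5]
    Merge: [3] + [5] -> [3, 5]
  Merge: [31, 42] + [3, 5] -> [3, 5, 31, 42]
  Split: [31, 40, 41, 17] -> [31, 40] and [41, 17]
    Split: [31, 40] -> [31] and [40]
    Merge: [31] + [40] -> [31, 40]
    Split: [41, 17] -> [41] and [17]
    Merge: [41] + [17] -> [17, 41]
  Merge: [31, 40] + [17, 41] -> [17, 31, 40, 41]
Merge: [3, 5, 31, 42] + [17, 31, 40, 41] -> [3, 5, 17, 31, 31, 40, 41, 42]

Final sorted array: [3, 5, 17, 31, 31, 40, 41, 42]

The merge sort proceeds by recursively splitting the array and merging sorted halves.
After all merges, the sorted array is [3, 5, 17, 31, 31, 40, 41, 42].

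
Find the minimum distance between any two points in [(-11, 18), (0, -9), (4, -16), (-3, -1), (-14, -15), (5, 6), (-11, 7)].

Computing all pairwise distances among 7 points:

d((-11, 18), (0, -9)) = 29.1548
d((-11, 18), (4, -16)) = 37.1618
d((-11, 18), (-3, -1)) = 20.6155
d((-11, 18), (-14, -15)) = 33.1361
d((-11, 18), (5, 6)) = 20.0
d((-11, 18), (-11, 7)) = 11.0
d((0, -9), (4, -16)) = 8.0623 <-- minimum
d((0, -9), (-3, -1)) = 8.544
d((0, -9), (-14, -15)) = 15.2315
d((0, -9), (5, 6)) = 15.8114
d((0, -9), (-11, 7)) = 19.4165
d((4, -16), (-3, -1)) = 16.5529
d((4, -16), (-14, -15)) = 18.0278
d((4, -16), (5, 6)) = 22.0227
d((4, -16), (-11, 7)) = 27.4591
d((-3, -1), (-14, -15)) = 17.8045
d((-3, -1), (5, 6)) = 10.6301
d((-3, -1), (-11, 7)) = 11.3137
d((-14, -15), (5, 6)) = 28.3196
d((-14, -15), (-11, 7)) = 22.2036
d((5, 6), (-11, 7)) = 16.0312

Closest pair: (0, -9) and (4, -16) with distance 8.0623

The closest pair is (0, -9) and (4, -16) with Euclidean distance 8.0623. For 7 points, brute-force pairwise comparison is shown above. For large n, the divide-and-conquer algorithm (sort by x, recurse on halves, check the dividing strip) achieves O(n log n).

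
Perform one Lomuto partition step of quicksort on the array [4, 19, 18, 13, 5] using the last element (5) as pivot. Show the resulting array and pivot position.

Lomuto partition with pivot = 5:

Initial array: [4, 19, 18, 13, 5]

arr[0]=4 <= 5: swap with position 0, array becomes [4, 19, 18, 13, 5]
arr[1]=19 > 5: no swap
arr[2]=18 > 5: no swap
arr[3]=13 > 5: no swap

Place pivot at position 1: [4, 5, 18, 13, 19]
Pivot position: 1

After partitioning with pivot 5, the array becomes [4, 5, 18, 13, 19]. The pivot is placed at index 1. All elements to the left of the pivot are <= 5, and all elements to the right are > 5.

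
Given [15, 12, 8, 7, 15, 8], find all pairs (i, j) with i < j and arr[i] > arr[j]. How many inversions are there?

Finding inversions in [15, 12, 8, 7, 15, 8]:

(0, 1): arr[0]=15 > arr[1]=12
(0, 2): arr[0]=15 > arr[2]=8
(0, 3): arr[0]=15 > arr[3]=7
(0, 5): arr[0]=15 > arr[5]=8
(1, 2): arr[1]=12 > arr[2]=8
(1, 3): arr[1]=12 > arr[3]=7
(1, 5): arr[1]=12 > arr[5]=8
(2, 3): arr[2]=8 > arr[3]=7
(4, 5): arr[4]=15 > arr[5]=8

Total inversions: 9

The array has 9 inversion(s): (0,1), (0,2), (0,3), (0,5), (1,2), (1,3), (1,5), (2,3), (4,5). Each pair (i,j) satisfies i < j and arr[i] > arr[j].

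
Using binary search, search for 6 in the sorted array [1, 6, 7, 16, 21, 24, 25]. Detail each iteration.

Binary search for 6 in [1, 6, 7, 16, 21, 24, 25]:

lo=0, hi=6, mid=3, arr[mid]=16 -> 16 > 6, search left half
lo=0, hi=2, mid=1, arr[mid]=6 -> Found target at index 1!

Binary search finds 6 at index 1 after 2 comparisons. The search repeatedly halves the search space by comparing with the middle element.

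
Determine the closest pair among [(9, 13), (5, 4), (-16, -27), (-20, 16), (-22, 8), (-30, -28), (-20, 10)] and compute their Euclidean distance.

Computing all pairwise distances among 7 points:

d((9, 13), (5, 4)) = 9.8489
d((9, 13), (-16, -27)) = 47.1699
d((9, 13), (-20, 16)) = 29.1548
d((9, 13), (-22, 8)) = 31.4006
d((9, 13), (-30, -28)) = 56.5862
d((9, 13), (-20, 10)) = 29.1548
d((5, 4), (-16, -27)) = 37.4433
d((5, 4), (-20, 16)) = 27.7308
d((5, 4), (-22, 8)) = 27.2947
d((5, 4), (-30, -28)) = 47.4236
d((5, 4), (-20, 10)) = 25.7099
d((-16, -27), (-20, 16)) = 43.1856
d((-16, -27), (-22, 8)) = 35.5106
d((-16, -27), (-30, -28)) = 14.0357
d((-16, -27), (-20, 10)) = 37.2156
d((-20, 16), (-22, 8)) = 8.2462
d((-20, 16), (-30, -28)) = 45.1221
d((-20, 16), (-20, 10)) = 6.0
d((-22, 8), (-30, -28)) = 36.8782
d((-22, 8), (-20, 10)) = 2.8284 <-- minimum
d((-30, -28), (-20, 10)) = 39.2938

Closest pair: (-22, 8) and (-20, 10) with distance 2.8284

The closest pair is (-22, 8) and (-20, 10) with Euclidean distance 2.8284. For 7 points, brute-force pairwise comparison is shown above. For large n, the divide-and-conquer algorithm (sort by x, recurse on halves, check the dividing strip) achieves O(n log n).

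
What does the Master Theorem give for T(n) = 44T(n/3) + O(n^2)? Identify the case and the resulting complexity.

Master Theorem for T(n) = 44T(n/3) + O(n^2):

a = 44, b = 3, c = 2
log_b(a) = log_3(44) = 3.4445

Case 1: c = 2 < log_3(44) = 3.4445
T(n) = O(n^(log_3 44))

For T(n) = 44T(n/3) + O(n^2): log_3(44) = 3.4445. This is Case 1 of the Master Theorem (c < log_b(a), work dominated by leaves), giving O(n^(log_3 44)).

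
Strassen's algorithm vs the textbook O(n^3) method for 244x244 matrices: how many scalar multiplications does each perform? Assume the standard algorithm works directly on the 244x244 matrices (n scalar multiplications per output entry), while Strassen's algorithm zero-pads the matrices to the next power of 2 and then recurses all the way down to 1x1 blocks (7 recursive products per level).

Matrix multiplication for 244x244 matrices:

Strassen's algorithm requires power-of-2 dimensions. Pad 244x244 to 256x256 (next power of 2).

Standard algorithm: 244^3 = 14526784 multiplications
Strassen's algorithm: 7^(log2(256)) = 7^8 = 5764801 multiplications
Savings: 14526784 - 5764801 = 8761983 multiplications

Standard: 14526784 multiplications (244^3). Strassen: 5764801 multiplications (7^8, after padding to 256x256). Strassen reduces 8 recursive multiplications to 7 at each level.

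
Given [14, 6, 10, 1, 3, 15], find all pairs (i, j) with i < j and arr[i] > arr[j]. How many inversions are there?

Finding inversions in [14, 6, 10, 1, 3, 15]:

(0, 1): arr[0]=14 > arr[1]=6
(0, 2): arr[0]=14 > arr[2]=10
(0, 3): arr[0]=14 > arr[3]=1
(0, 4): arr[0]=14 > arr[4]=3
(1, 3): arr[1]=6 > arr[3]=1
(1, 4): arr[1]=6 > arr[4]=3
(2, 3): arr[2]=10 > arr[3]=1
(2, 4): arr[2]=10 > arr[4]=3

Total inversions: 8

The array has 8 inversion(s): (0,1), (0,2), (0,3), (0,4), (1,3), (1,4), (2,3), (2,4). Each pair (i,j) satisfies i < j and arr[i] > arr[j].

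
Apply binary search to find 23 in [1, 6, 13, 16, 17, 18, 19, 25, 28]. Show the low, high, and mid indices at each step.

Binary search for 23 in [1, 6, 13, 16, 17, 18, 19, 25, 28]:

lo=0, hi=8, mid=4, arr[mid]=17 -> 17 < 23, search right half
lo=5, hi=8, mid=6, arr[mid]=19 -> 19 < 23, search right half
lo=7, hi=8, mid=7, arr[mid]=25 -> 25 > 23, search left half
lo=7 > hi=6, target 23 not found

Binary search determines that 23 is not in the array after 3 comparisons. The search space was exhausted without finding the target.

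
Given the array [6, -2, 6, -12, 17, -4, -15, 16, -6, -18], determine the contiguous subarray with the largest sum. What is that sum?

Using Kadane's algorithm on [6, -2, 6, -12, 17, -4, -15, 16, -6, -18]:

Scanning through the array:
Position 1 (value -2): max_ending_here = 4, max_so_far = 6
Position 2 (value 6): max_ending_here = 10, max_so_far = 10
Position 3 (value -12): max_ending_here = -2, max_so_far = 10
Position 4 (value 17): max_ending_here = 17, max_so_far = 17
Position 5 (value -4): max_ending_here = 13, max_so_far = 17
Position 6 (value -15): max_ending_here = -2, max_so_far = 17
Position 7 (value 16): max_ending_here = 16, max_so_far = 17
Position 8 (value -6): max_ending_here = 10, max_so_far = 17
Position 9 (value -18): max_ending_here = -8, max_so_far = 17

Maximum subarray: [17]
Maximum sum: 17

The maximum subarray is [17] with sum 17. This subarray runs from index 4 to index 4.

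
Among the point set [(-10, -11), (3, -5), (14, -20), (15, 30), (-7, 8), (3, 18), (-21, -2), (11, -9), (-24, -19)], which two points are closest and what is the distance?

Computing all pairwise distances among 9 points:

d((-10, -11), (3, -5)) = 14.3178
d((-10, -11), (14, -20)) = 25.632
d((-10, -11), (15, 30)) = 48.0208
d((-10, -11), (-7, 8)) = 19.2354
d((-10, -11), (3, 18)) = 31.7805
d((-10, -11), (-21, -2)) = 14.2127
d((-10, -11), (11, -9)) = 21.095
d((-10, -11), (-24, -19)) = 16.1245
d((3, -5), (14, -20)) = 18.6011
d((3, -5), (15, 30)) = 37.0
d((3, -5), (-7, 8)) = 16.4012
d((3, -5), (3, 18)) = 23.0
d((3, -5), (-21, -2)) = 24.1868
d((3, -5), (11, -9)) = 8.9443 <-- minimum
d((3, -5), (-24, -19)) = 30.4138
d((14, -20), (15, 30)) = 50.01
d((14, -20), (-7, 8)) = 35.0
d((14, -20), (3, 18)) = 39.5601
d((14, -20), (-21, -2)) = 39.3573
d((14, -20), (11, -9)) = 11.4018
d((14, -20), (-24, -19)) = 38.0132
d((15, 30), (-7, 8)) = 31.1127
d((15, 30), (3, 18)) = 16.9706
d((15, 30), (-21, -2)) = 48.1664
d((15, 30), (11, -9)) = 39.2046
d((15, 30), (-24, -19)) = 62.6259
d((-7, 8), (3, 18)) = 14.1421
d((-7, 8), (-21, -2)) = 17.2047
d((-7, 8), (11, -9)) = 24.7588
d((-7, 8), (-24, -19)) = 31.9061
d((3, 18), (-21, -2)) = 31.241
d((3, 18), (11, -9)) = 28.1603
d((3, 18), (-24, -19)) = 45.8039
d((-21, -2), (11, -9)) = 32.7567
d((-21, -2), (-24, -19)) = 17.2627
d((11, -9), (-24, -19)) = 36.4005

Closest pair: (3, -5) and (11, -9) with distance 8.9443

The closest pair is (3, -5) and (11, -9) with Euclidean distance 8.9443. For 9 points, brute-force pairwise comparison is shown above. For large n, the divide-and-conquer algorithm (sort by x, recurse on halves, check the dividing strip) achieves O(n log n).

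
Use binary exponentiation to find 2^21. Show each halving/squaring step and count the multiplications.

Computing 2^21 by squaring (build up from 2^1; each line after the first costs one multiplication):

2^1 = 2
2^2 = (2^1)^2 = 2^2 = 4
2^4 = (2^2)^2 = 4^2 = 16
2^5 = 2 * 2^4 = 2 * 16 = 32
2^10 = (2^5)^2 = 32^2 = 1024
2^20 = (2^10)^2 = 1024^2 = 1048576
2^21 = 2 * 2^20 = 2 * 1048576 = 2097152

Result: 2097152
Multiplications needed: 6 (6 lines after 2^1)

2^21 = 2097152. Using exponentiation by squaring, this requires 6 multiplications. The key idea: if the exponent is even, square the half-power; if odd, multiply by the base once.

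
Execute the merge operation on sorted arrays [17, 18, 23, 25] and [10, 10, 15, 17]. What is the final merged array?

Merging process:

Compare 17 vs 10: take 10 from right. Merged: [10]
Compare 17 vs 10: take 10 from right. Merged: [10, 10]
Compare 17 vs 15: take 15 from right. Merged: [10, 10, 15]
Compare 17 vs 17: take 17 from left. Merged: [10, 10, 15, 17]
Compare 18 vs 17: take 17 from right. Merged: [10, 10, 15, 17, 17]
Append remaining from left: [18, 23, 25]. Merged: [10, 10, 15, 17, 17, 18, 23, 25]

Final merged array: [10, 10, 15, 17, 17, 18, 23, 25]
Total comparisons: 5

The merged array is [10, 10, 15, 17, 17, 18, 23, 25], requiring 5 comparisons. The merge step runs in O(n) time where n is the total number of elements.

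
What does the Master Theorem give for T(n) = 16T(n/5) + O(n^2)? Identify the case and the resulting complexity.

Master Theorem for T(n) = 16T(n/5) + O(n^2):

a = 16, b = 5, c = 2
log_b(a) = log_5(16) = 1.7227

Case 3: c = 2 > log_5(16) = 1.7227
T(n) = O(n^2) = O(n^2)

For T(n) = 16T(n/5) + O(n^2): log_5(16) = 1.7227. This is Case 3 of the Master Theorem (c > log_b(a), work dominated by root), giving O(n^2).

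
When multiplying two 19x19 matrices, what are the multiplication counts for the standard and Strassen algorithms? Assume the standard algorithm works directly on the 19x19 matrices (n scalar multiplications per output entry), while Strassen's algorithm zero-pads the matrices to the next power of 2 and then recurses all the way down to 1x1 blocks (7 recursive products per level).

Matrix multiplication for 19x19 matrices:

Strassen's algorithm requires power-of-2 dimensions. Pad 19x19 to 32x32 (next power of 2).

Standard algorithm: 19^3 = 6859 multiplications
Strassen's algorithm: 7^(log2(32)) = 7^5 = 16807 multiplications
Difference: 6859 - 16807 = -9948 (Strassen uses MORE here due to padding overhead — for small or just-over-power-of-2 n, padding can outweigh the per-level savings)

Standard: 6859 multiplications (19^3). Strassen: 16807 multiplications (7^5, after padding to 32x32). Strassen reduces 8 recursive multiplications to 7 at each level.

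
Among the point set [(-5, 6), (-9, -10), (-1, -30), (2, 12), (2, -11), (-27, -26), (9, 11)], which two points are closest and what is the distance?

Computing all pairwise distances among 7 points:

d((-5, 6), (-9, -10)) = 16.4924
d((-5, 6), (-1, -30)) = 36.2215
d((-5, 6), (2, 12)) = 9.2195
d((-5, 6), (2, -11)) = 18.3848
d((-5, 6), (-27, -26)) = 38.833
d((-5, 6), (9, 11)) = 14.8661
d((-9, -10), (-1, -30)) = 21.5407
d((-9, -10), (2, 12)) = 24.5967
d((-9, -10), (2, -11)) = 11.0454
d((-9, -10), (-27, -26)) = 24.0832
d((-9, -10), (9, 11)) = 27.6586
d((-1, -30), (2, 12)) = 42.107
d((-1, -30), (2, -11)) = 19.2354
d((-1, -30), (-27, -26)) = 26.3059
d((-1, -30), (9, 11)) = 42.2019
d((2, 12), (2, -11)) = 23.0
d((2, 12), (-27, -26)) = 47.8017
d((2, 12), (9, 11)) = 7.0711 <-- minimum
d((2, -11), (-27, -26)) = 32.6497
d((2, -11), (9, 11)) = 23.0868
d((-27, -26), (9, 11)) = 51.6236

Closest pair: (2, 12) and (9, 11) with distance 7.0711

The closest pair is (2, 12) and (9, 11) with Euclidean distance 7.0711. For 7 points, brute-force pairwise comparison is shown above. For large n, the divide-and-conquer algorithm (sort by x, recurse on halves, check the dividing strip) achieves O(n log n).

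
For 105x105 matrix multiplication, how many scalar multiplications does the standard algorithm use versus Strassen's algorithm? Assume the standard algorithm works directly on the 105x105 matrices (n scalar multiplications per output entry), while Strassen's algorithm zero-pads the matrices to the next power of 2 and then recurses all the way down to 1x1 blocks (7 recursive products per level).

Matrix multiplication for 105x105 matrices:

Strassen's algorithm requires power-of-2 dimensions. Pad 105x105 to 128x128 (next power of 2).

Standard algorithm: 105^3 = 1157625 multiplications
Strassen's algorithm: 7^(log2(128)) = 7^7 = 823543 multiplications
Savings: 1157625 - 823543 = 334082 multiplications

Standard: 1157625 multiplications (105^3). Strassen: 823543 multiplications (7^7, after padding to 128x128). Strassen reduces 8 recursive multiplications to 7 at each level.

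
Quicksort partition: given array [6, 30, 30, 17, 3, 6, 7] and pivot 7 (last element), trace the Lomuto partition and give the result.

Lomuto partition with pivot = 7:

Initial array: [6, 30, 30, 17, 3, 6, 7]

arr[0]=6 <= 7: swap with position 0, array becomes [6, 30, 30, 17, 3, 6, 7]
arr[1]=30 > 7: no swap
arr[2]=30 > 7: no swap
arr[3]=17 > 7: no swap
arr[4]=3 <= 7: swap with position 1, array becomes [6, 3, 30, 17, 30, 6, 7]
arr[5]=6 <= 7: swap with position 2, array becomes [6, 3, 6, 17, 30, 30, 7]

Place pivot at position 3: [6, 3, 6, 7, 30, 30, 17]
Pivot position: 3

After partitioning with pivot 7, the array becomes [6, 3, 6, 7, 30, 30, 17]. The pivot is placed at index 3. All elements to the left of the pivot are <= 7, and all elements to the right are > 7.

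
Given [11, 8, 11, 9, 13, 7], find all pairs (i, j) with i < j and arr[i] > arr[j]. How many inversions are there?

Finding inversions in [11, 8, 11, 9, 13, 7]:

(0, 1): arr[0]=11 > arr[1]=8
(0, 3): arr[0]=11 > arr[3]=9
(0, 5): arr[0]=11 > arr[5]=7
(1, 5): arr[1]=8 > arr[5]=7
(2, 3): arr[2]=11 > arr[3]=9
(2, 5): arr[2]=11 > arr[5]=7
(3, 5): arr[3]=9 > arr[5]=7
(4, 5): arr[4]=13 > arr[5]=7

Total inversions: 8

The array has 8 inversion(s): (0,1), (0,3), (0,5), (1,5), (2,3), (2,5), (3,5), (4,5). Each pair (i,j) satisfies i < j and arr[i] > arr[j].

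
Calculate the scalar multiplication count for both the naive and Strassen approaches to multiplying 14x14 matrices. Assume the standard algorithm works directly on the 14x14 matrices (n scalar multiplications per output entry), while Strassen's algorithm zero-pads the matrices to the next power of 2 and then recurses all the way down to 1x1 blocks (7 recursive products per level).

Matrix multiplication for 14x14 matrices:

Strassen's algorithm requires power-of-2 dimensions. Pad 14x14 to 16x16 (next power of 2).

Standard algorithm: 14^3 = 2744 multiplications
Strassen's algorithm: 7^(log2(16)) = 7^4 = 2401 multiplications
Savings: 2744 - 2401 = 343 multiplications

Standard: 2744 multiplications (14^3). Strassen: 2401 multiplications (7^4, after padding to 16x16). Strassen reduces 8 recursive multiplications to 7 at each level.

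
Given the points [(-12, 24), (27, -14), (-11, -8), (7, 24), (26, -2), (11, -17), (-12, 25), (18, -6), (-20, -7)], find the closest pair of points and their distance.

Computing all pairwise distances among 9 points:

d((-12, 24), (27, -14)) = 54.4518
d((-12, 24), (-11, -8)) = 32.0156
d((-12, 24), (7, 24)) = 19.0
d((-12, 24), (26, -2)) = 46.0435
d((-12, 24), (11, -17)) = 47.0106
d((-12, 24), (-12, 25)) = 1.0 <-- minimum
d((-12, 24), (18, -6)) = 42.4264
d((-12, 24), (-20, -7)) = 32.0156
d((27, -14), (-11, -8)) = 38.4708
d((27, -14), (7, 24)) = 42.9418
d((27, -14), (26, -2)) = 12.0416
d((27, -14), (11, -17)) = 16.2788
d((27, -14), (-12, 25)) = 55.1543
d((27, -14), (18, -6)) = 12.0416
d((27, -14), (-20, -7)) = 47.5184
d((-11, -8), (7, 24)) = 36.7151
d((-11, -8), (26, -2)) = 37.4833
d((-11, -8), (11, -17)) = 23.7697
d((-11, -8), (-12, 25)) = 33.0151
d((-11, -8), (18, -6)) = 29.0689
d((-11, -8), (-20, -7)) = 9.0554
d((7, 24), (26, -2)) = 32.2025
d((7, 24), (11, -17)) = 41.1947
d((7, 24), (-12, 25)) = 19.0263
d((7, 24), (18, -6)) = 31.9531
d((7, 24), (-20, -7)) = 41.1096
d((26, -2), (11, -17)) = 21.2132
d((26, -2), (-12, 25)) = 46.6154
d((26, -2), (18, -6)) = 8.9443
d((26, -2), (-20, -7)) = 46.2709
d((11, -17), (-12, 25)) = 47.8853
d((11, -17), (18, -6)) = 13.0384
d((11, -17), (-20, -7)) = 32.573
d((-12, 25), (18, -6)) = 43.1393
d((-12, 25), (-20, -7)) = 32.9848
d((18, -6), (-20, -7)) = 38.0132

Closest pair: (-12, 24) and (-12, 25) with distance 1.0

The closest pair is (-12, 24) and (-12, 25) with Euclidean distance 1.0. For 9 points, brute-force pairwise comparison is shown above. For large n, the divide-and-conquer algorithm (sort by x, recurse on halves, check the dividing strip) achieves O(n log n).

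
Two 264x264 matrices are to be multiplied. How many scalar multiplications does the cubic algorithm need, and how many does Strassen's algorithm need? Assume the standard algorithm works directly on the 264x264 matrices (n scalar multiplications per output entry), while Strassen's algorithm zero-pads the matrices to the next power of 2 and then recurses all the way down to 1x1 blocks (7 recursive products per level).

Matrix multiplication for 264x264 matrices:

Strassen's algorithm requires power-of-2 dimensions. Pad 264x264 to 512x512 (next power of 2).

Standard algorithm: 264^3 = 18399744 multiplications
Strassen's algorithm: 7^(log2(512)) = 7^9 = 40353607 multiplications
Difference: 18399744 - 40353607 = -21953863 (Strassen uses MORE here due to padding overhead — for small or just-over-power-of-2 n, padding can outweigh the per-level savings)

Standard: 18399744 multiplications (264^3). Strassen: 40353607 multiplications (7^9, after padding to 512x512). Strassen reduces 8 recursive multiplications to 7 at each level.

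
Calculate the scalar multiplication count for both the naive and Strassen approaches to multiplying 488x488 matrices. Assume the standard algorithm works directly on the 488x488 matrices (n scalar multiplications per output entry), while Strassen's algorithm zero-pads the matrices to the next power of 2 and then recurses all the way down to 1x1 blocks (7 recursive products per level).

Matrix multiplication for 488x488 matrices:

Strassen's algorithm requires power-of-2 dimensions. Pad 488x488 to 512x512 (next power of 2).

Standard algorithm: 488^3 = 116214272 multiplications
Strassen's algorithm: 7^(log2(512)) = 7^9 = 40353607 multiplications
Savings: 116214272 - 40353607 = 75860665 multiplications

Standard: 116214272 multiplications (488^3). Strassen: 40353607 multiplications (7^9, after padding to 512x512). Strassen reduces 8 recursive multiplications to 7 at each level.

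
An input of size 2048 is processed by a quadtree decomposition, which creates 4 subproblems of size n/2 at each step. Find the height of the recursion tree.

For divide and conquer with division factor 2:

Problem sizes at each level:
Level 0: 2048
Level 1: 1024
Level 2: 512
Level 3: 256
Level 4: 128
Level 5: 64
Level 6: 32
Level 7: 16
Level 8: 8
Level 9: 4
Level 10: 2
Level 11: 1

The root is level 0 and the size-1 base case is level 11 (the tree spans levels 0 through 11, i.e. 12 levels counting the root), so the depth is the number of divisions: log_2(2048) = 11

The recursion tree depth is log_2(2048) = 11. At each level, the problem size is divided by 2, so it takes 11 divisions to reduce to a base case of size 1. The algorithm makes 4 recursive calls at each level.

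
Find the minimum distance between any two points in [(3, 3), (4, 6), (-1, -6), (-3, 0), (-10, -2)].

Computing all pairwise distances among 5 points:

d((3, 3), (4, 6)) = 3.1623 <-- minimum
d((3, 3), (-1, -6)) = 9.8489
d((3, 3), (-3, 0)) = 6.7082
d((3, 3), (-10, -2)) = 13.9284
d((4, 6), (-1, -6)) = 13.0
d((4, 6), (-3, 0)) = 9.2195
d((4, 6), (-10, -2)) = 16.1245
d((-1, -6), (-3, 0)) = 6.3246
d((-1, -6), (-10, -2)) = 9.8489
d((-3, 0), (-10, -2)) = 7.2801

Closest pair: (3, 3) and (4, 6) with distance 3.1623

The closest pair is (3, 3) and (4, 6) with Euclidean distance 3.1623. For 5 points, brute-force pairwise comparison is shown above. For large n, the divide-and-conquer algorithm (sort by x, recurse on halves, check the dividing strip) achieves O(n log n).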